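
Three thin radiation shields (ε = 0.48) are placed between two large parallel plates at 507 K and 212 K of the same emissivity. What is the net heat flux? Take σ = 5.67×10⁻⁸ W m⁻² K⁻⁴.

q ≈ 287 W/m²

Each of the 4 gaps contributes resistance (2/ε − 1) = 2/0.48 − 1 = 3.167; total = 12.67.
q = σ(T₁⁴ − T₂⁴) / 12.67 = 5.67×10⁻⁸ × 6.41×10^10 / 12.67 = 287 W/m².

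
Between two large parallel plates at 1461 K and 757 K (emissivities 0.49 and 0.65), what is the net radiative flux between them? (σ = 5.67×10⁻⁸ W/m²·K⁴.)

q ≈ 92900 W/m²

For two large parallel gray plates, q = σ(T₁⁴ − T₂⁴) / (1/ε₁ + 1/ε₂ − 1).
1/ε₁ + 1/ε₂ − 1 = 1/0.49 + 1/0.65 − 1 = 2.579.
T₁⁴ − T₂⁴ = 4.56×10^12 − 3.28×10^11 = 4.23×10^12 K⁴.
q = 5.67×10⁻⁸ × 4.23×10^12 / 2.579 = 92900 W/m².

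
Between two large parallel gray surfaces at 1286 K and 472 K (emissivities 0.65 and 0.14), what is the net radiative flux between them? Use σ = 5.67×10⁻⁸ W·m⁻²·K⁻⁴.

For two large parallel gray plates, q = σ(T₁⁴ − T₂⁴) / (1/ε₁ + 1/ε₂ − 1).
1/ε₁ + 1/ε₂ − 1 = 1/0.65 + 1/0.14 − 1 = 7.681.
T₁⁴ − T₂⁴ = 2.74×10^12 − 4.96×10^10 = 2.69×10^12 K⁴.
q = 5.67×10⁻⁸ × 2.69×10^12 / 7.681 = 19800 W/m².

q ≈ 19800 W/m²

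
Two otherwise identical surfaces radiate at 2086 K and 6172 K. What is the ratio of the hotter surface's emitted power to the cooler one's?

ratio ≈ 76.6

P ∝ T⁴, so the ratio is (6172/2086)⁴ = (2.959)⁴ = 76.6.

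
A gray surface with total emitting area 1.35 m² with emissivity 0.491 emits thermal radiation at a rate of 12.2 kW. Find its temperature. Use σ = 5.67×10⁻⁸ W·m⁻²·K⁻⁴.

From P = εσAT⁴, T = (P / εσA)^(1/4) = (12200 / (0.491 × 5.67×10⁻⁸ × 1.35))^(1/4).
T = (3.25×10^11)^(1/4) = 755 K.

T ≈ 755 K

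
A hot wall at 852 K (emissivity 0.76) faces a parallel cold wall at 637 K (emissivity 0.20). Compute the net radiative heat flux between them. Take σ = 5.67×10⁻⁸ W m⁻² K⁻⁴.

q ≈ 3860 W/m²

For two large parallel gray plates, q = σ(T₁⁴ − T₂⁴) / (1/ε₁ + 1/ε₂ − 1).
1/ε₁ + 1/ε₂ − 1 = 1/0.76 + 1/0.20 − 1 = 5.316.
T₁⁴ − T₂⁴ = 5.27×10^11 − 1.65×10^11 = 3.62×10^11 K⁴.
q = 5.67×10⁻⁸ × 3.62×10^11 / 5.316 = 3860 W/m².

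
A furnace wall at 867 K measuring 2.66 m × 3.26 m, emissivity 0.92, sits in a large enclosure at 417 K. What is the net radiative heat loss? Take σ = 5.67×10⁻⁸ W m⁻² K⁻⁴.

A = 2.66 × 3.26 = 8.67 m².
Q = εσA(T⁴ − T_s⁴). T⁴ − T_s⁴ = (867)⁴ − (417)⁴ = 5.65×10^11 − 3.02×10^10 = 5.35×10^11 K⁴.
Q = 0.92 × 5.67×10⁻⁸ × 8.67 × 5.35×10^11 = 2.42×10^5 W.

Q ≈ 2.42×10^5 W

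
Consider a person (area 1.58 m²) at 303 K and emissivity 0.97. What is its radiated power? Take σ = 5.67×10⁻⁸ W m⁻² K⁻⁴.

P ≈ 732 W

Stefan–Boltzmann: P = εσAT⁴ = 0.97 × 5.67×10⁻⁸ × 1.58 × (303)⁴ = 0.97 × 5.67×10⁻⁸ × 1.58 × 8.43×10^9.
P = 732 W.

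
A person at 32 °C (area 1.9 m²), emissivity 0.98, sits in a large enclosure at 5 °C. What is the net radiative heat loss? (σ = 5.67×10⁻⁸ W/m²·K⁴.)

Convert: 32 °C = 305 K; 5 °C = 278 K.
Q = εσA(T⁴ − T_s⁴). T⁴ − T_s⁴ = (305)⁴ − (278)⁴ = 8.65×10^9 − 5.97×10^9 = 2.68×10^9 K⁴.
Q = 0.98 × 5.67×10⁻⁸ × 1.90 × 2.68×10^9 = 283 W.

Q ≈ 283 W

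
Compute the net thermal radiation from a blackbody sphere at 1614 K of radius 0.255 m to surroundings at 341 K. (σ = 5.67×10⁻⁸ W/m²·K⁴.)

A = 4πr² = 4π × (0.255)² = 0.817 m².
Q = σA(T⁴ − T_s⁴). T⁴ − T_s⁴ = (1614)⁴ − (341)⁴ = 6.79×10^12 − 1.35×10^10 = 6.77×10^12 K⁴.
Q = 5.67×10⁻⁸ × 0.817 × 6.77×10^12 = 3.14×10^5 W.

Q ≈ 3.14×10^5 W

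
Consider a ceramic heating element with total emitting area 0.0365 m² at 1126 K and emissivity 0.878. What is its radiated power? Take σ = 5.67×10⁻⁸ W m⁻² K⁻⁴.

Stefan–Boltzmann: P = εσAT⁴ = 0.878 × 5.67×10⁻⁸ × 0.0365 × (1126)⁴ = 0.878 × 5.67×10⁻⁸ × 0.0365 × 1.61×10^12.
P = 2920 W.

P ≈ 2920 W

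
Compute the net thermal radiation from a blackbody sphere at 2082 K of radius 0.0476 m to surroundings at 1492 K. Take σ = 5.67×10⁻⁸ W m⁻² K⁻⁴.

A = 4πr² = 4π × (0.0476)² = 0.0285 m².
Q = σA(T⁴ − T_s⁴). T⁴ − T_s⁴ = (2082)⁴ − (1492)⁴ = 1.88×10^13 − 4.96×10^12 = 1.38×10^13 K⁴.
Q = 5.67×10⁻⁸ × 0.0285 × 1.38×10^13 = 22300 W.

Q ≈ 22300 W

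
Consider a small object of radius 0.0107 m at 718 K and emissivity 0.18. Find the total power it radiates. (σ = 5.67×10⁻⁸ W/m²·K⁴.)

A = 4πr² = 4π × (0.0107)² = 1.44×10^-3 m².
P = εσAT⁴ = 0.18 × 5.67×10⁻⁸ × 1.44×10^-3 × (718)⁴ = 0.18 × 5.67×10⁻⁸ × 1.44×10^-3 × 2.66×10^11.
P = 3.90 W.

P ≈ 3.90 W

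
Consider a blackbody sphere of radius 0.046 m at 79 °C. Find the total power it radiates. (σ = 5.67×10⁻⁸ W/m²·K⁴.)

P ≈ 23.1 W

A = 4πr² = 4π × (0.046)² = 0.0266 m².
79 °C = 352 K.
P = σAT⁴ = 5.67×10⁻⁸ × 0.0266 × (352)⁴ = 5.67×10⁻⁸ × 0.0266 × 1.54×10^10.
P = 23.1 W.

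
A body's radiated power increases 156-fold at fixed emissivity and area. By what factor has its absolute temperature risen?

P ∝ T⁴ ⇒ T ∝ P^(1/4), so T scales by (156)^(1/4) = 3.53.

factor ≈ 3.53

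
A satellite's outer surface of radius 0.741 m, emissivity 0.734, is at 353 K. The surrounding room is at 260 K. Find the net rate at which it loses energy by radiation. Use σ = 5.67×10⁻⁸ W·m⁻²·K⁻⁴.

Q ≈ 3150 W

A = 4πr² = 4π × (0.741)² = 6.90 m².
Q = εσA(T⁴ − T_s⁴). T⁴ − T_s⁴ = (353)⁴ − (260)⁴ = 1.55×10^10 − 4.57×10^9 = 1.10×10^10 K⁴.
Q = 0.734 × 5.67×10⁻⁸ × 6.90 × 1.10×10^10 = 3150 W.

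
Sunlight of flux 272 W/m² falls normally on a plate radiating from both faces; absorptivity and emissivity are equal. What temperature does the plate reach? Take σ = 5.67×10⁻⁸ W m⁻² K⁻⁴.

Absorbed flux αS = emitted flux 2εσT⁴ per unit area; with α = ε this gives T = (S/2σ)^(1/4).
T = (272 / (2 × 5.67×10⁻⁸))^(1/4) = (2.40×10^9)^(1/4).
T = 221 K.

T ≈ 221 K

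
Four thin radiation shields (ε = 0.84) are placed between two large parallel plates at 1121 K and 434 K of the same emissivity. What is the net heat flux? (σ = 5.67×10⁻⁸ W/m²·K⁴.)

q ≈ 12700 W/m²

Each of the 5 gaps contributes resistance (2/ε − 1) = 2/0.84 − 1 = 1.381; total = 6.905.
q = σ(T₁⁴ − T₂⁴) / 6.905 = 5.67×10⁻⁸ × 1.54×10^12 / 6.905 = 12700 W/m².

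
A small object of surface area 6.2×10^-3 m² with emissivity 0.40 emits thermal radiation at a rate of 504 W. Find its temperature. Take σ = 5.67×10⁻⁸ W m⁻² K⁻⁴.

From P = εσAT⁴, T = (P / εσA)^(1/4) = (504 / (0.40 × 5.67×10⁻⁸ × 6.20×10^-3))^(1/4).
T = (3.58×10^12)^(1/4) = 1380 K.

T ≈ 1380 K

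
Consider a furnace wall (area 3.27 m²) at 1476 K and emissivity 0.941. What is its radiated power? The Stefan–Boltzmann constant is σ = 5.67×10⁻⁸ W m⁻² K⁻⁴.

P ≈ 8.28×10^5 W

Stefan–Boltzmann: P = εσAT⁴ = 0.941 × 5.67×10⁻⁸ × 3.27 × (1476)⁴ = 0.941 × 5.67×10⁻⁸ × 3.27 × 4.75×10^12.
P = 8.28×10^5 W.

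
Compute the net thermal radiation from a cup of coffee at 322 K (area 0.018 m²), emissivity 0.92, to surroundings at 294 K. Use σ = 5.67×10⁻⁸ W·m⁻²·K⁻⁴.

Q = εσA(T⁴ − T_s⁴). T⁴ − T_s⁴ = (322)⁴ − (294)⁴ = 1.08×10^10 − 7.47×10^9 = 3.28×10^9 K⁴.
Q = 0.92 × 5.67×10⁻⁸ × 0.0180 × 3.28×10^9 = 3.08 W.

Q ≈ 3.08 W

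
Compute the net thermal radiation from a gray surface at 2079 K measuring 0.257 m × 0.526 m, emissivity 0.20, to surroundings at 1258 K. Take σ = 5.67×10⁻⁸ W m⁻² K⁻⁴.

Q ≈ 24800 W

A = 0.257 × 0.526 = 0.135 m².
Q = εσA(T⁴ − T_s⁴). T⁴ − T_s⁴ = (2079)⁴ − (1258)⁴ = 1.87×10^13 − 2.50×10^12 = 1.62×10^13 K⁴.
Q = 0.20 × 5.67×10⁻⁸ × 0.135 × 1.62×10^13 = 24800 W.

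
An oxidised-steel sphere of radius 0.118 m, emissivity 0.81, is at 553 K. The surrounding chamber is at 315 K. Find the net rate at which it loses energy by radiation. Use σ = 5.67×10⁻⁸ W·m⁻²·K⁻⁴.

A = 4πr² = 4π × (0.118)² = 0.175 m².
Q = εσA(T⁴ − T_s⁴). T⁴ − T_s⁴ = (553)⁴ − (315)⁴ = 9.35×10^10 − 9.85×10^9 = 8.37×10^10 K⁴.
Q = 0.81 × 5.67×10⁻⁸ × 0.175 × 8.37×10^10 = 672 W.

Q ≈ 672 W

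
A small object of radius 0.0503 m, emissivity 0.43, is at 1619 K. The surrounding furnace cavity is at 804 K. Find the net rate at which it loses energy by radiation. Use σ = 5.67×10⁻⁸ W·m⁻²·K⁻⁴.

Q ≈ 5000 W

A = 4πr² = 4π × (0.0503)² = 0.0318 m².
Q = εσA(T⁴ − T_s⁴). T⁴ − T_s⁴ = (1619)⁴ − (804)⁴ = 6.87×10^12 − 4.18×10^11 = 6.45×10^12 K⁴.
Q = 0.43 × 5.67×10⁻⁸ × 0.0318 × 6.45×10^12 = 5000 W.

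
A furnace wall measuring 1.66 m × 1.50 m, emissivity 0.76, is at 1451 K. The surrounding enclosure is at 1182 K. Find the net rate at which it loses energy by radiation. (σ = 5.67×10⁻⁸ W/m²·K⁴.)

Q ≈ 2.66×10^5 W

A = 1.66 × 1.50 = 2.49 m².
Q = εσA(T⁴ − T_s⁴). T⁴ − T_s⁴ = (1451)⁴ − (1182)⁴ = 4.43×10^12 − 1.95×10^12 = 2.48×10^12 K⁴.
Q = 0.76 × 5.67×10⁻⁸ × 2.49 × 2.48×10^12 = 2.66×10^5 W.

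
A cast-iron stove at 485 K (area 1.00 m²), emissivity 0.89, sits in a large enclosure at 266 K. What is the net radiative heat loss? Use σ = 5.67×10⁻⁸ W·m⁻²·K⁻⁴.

Q = εσA(T⁴ − T_s⁴). T⁴ − T_s⁴ = (485)⁴ − (266)⁴ = 5.53×10^10 − 5.01×10^9 = 5.03×10^10 K⁴.
Q = 0.89 × 5.67×10⁻⁸ × 1.00 × 5.03×10^10 = 2540 W.

Q ≈ 2540 W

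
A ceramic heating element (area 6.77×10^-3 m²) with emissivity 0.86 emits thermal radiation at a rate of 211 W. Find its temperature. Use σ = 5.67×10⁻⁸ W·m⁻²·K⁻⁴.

From P = εσAT⁴, T = (P / εσA)^(1/4) = (211 / (0.86 × 5.67×10⁻⁸ × 6.77×10^-3))^(1/4).
T = (6.39×10^11)^(1/4) = 894 K.

T ≈ 894 K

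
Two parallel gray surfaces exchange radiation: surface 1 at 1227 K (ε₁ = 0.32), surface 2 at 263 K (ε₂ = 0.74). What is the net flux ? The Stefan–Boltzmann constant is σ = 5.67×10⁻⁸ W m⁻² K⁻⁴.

q ≈ 36900 W/m²

For two large parallel gray plates, q = σ(T₁⁴ − T₂⁴) / (1/ε₁ + 1/ε₂ − 1).
1/ε₁ + 1/ε₂ − 1 = 1/0.32 + 1/0.74 − 1 = 3.476.
T₁⁴ − T₂⁴ = 2.27×10^12 − 4.78×10^9 = 2.26×10^12 K⁴.
q = 5.67×10⁻⁸ × 2.26×10^12 / 3.476 = 36900 W/m².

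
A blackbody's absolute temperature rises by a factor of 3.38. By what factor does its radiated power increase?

P ∝ T⁴, so the power scales as (3.38)⁴ = 131.

factor ≈ 131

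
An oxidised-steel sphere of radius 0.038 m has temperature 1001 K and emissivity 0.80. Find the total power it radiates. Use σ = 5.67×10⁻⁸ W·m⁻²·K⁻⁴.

P ≈ 826 W

A = 4πr² = 4π × (0.038)² = 0.0181 m².
P = εσAT⁴ = 0.80 × 5.67×10⁻⁸ × 0.0181 × (1001)⁴ = 0.80 × 5.67×10⁻⁸ × 0.0181 × 1.00×10^12.
P = 826 W.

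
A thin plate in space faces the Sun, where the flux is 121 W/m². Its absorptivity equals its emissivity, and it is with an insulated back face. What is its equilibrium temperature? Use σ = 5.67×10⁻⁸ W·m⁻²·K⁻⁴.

T ≈ 215 K

Absorbed flux αS = emitted flux εσT⁴ (one radiating face); with α = ε, T = (S/σ)^(1/4).
T = (121 / 5.67×10⁻⁸)^(1/4) = (2.13×10^9)^(1/4).
T = 215 K.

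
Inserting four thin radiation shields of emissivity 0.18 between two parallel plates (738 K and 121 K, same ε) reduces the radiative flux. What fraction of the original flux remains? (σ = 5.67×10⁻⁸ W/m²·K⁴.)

With N identical shields there are N+1 = 5 gaps in series, each with the same radiative resistance, so the flux falls to 1/(N+1) of its unshielded value.

ratio ≈ 0.200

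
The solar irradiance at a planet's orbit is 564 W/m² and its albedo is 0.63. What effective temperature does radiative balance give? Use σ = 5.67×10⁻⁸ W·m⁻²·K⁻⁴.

Power absorbed = (1−a)S·πR²; power emitted = 4πR²σT⁴. Equating and cancelling πR²:
T = ((1−a)S / 4σ)^(1/4) = (209 / (4 × 5.67×10⁻⁸))^(1/4) = (9.20×10^8)^(1/4).
T = 174 K.

T ≈ 174 K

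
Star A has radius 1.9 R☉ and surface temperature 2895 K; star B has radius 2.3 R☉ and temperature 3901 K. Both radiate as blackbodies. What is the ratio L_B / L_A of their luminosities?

L = 4πR²σT⁴ ∝ R²T⁴, so L_B/L_A = (2.3/1.9)² × (3901/2895)⁴ = 1.47 × 3.30 = 4.83.

L_B/L_A ≈ 4.83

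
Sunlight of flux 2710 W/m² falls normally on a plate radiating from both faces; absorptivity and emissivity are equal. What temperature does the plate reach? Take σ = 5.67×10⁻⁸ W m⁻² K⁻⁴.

Absorbed flux αS = emitted flux 2εσT⁴ per unit area; with α = ε this gives T = (S/2σ)^(1/4).
T = (2710 / (2 × 5.67×10⁻⁸))^(1/4) = (2.39×10^10)^(1/4).
T = 393 K.

T ≈ 393 K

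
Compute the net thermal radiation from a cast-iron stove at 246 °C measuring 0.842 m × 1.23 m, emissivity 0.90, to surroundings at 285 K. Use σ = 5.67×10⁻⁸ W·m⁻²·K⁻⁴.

A = 0.842 × 1.23 = 1.04 m².
Convert: 246 °C = 519 K.
Q = εσA(T⁴ − T_s⁴). T⁴ − T_s⁴ = (519)⁴ − (285)⁴ = 7.26×10^10 − 6.60×10^9 = 6.60×10^10 K⁴.
Q = 0.90 × 5.67×10⁻⁸ × 1.04 × 6.60×10^10 = 3490 W.

Q ≈ 3490 W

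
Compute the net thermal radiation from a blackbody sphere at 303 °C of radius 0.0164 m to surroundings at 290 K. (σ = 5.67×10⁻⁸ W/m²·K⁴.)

Q ≈ 19.7 W

A = 4πr² = 4π × (0.0164)² = 3.38×10^-3 m².
Convert: 303 °C = 576 K.
Q = σA(T⁴ − T_s⁴). T⁴ − T_s⁴ = (576)⁴ − (290)⁴ = 1.10×10^11 − 7.07×10^9 = 1.03×10^11 K⁴.
Q = 5.67×10⁻⁸ × 3.38×10^-3 × 1.03×10^11 = 19.7 W.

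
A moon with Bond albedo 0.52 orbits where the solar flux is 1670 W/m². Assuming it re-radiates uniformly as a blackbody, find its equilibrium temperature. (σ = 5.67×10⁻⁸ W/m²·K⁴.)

T ≈ 244 K

Power absorbed = (1−a)S·πR²; power emitted = 4πR²σT⁴. Equating and cancelling πR²:
T = ((1−a)S / 4σ)^(1/4) = (802 / (4 × 5.67×10⁻⁸))^(1/4) = (3.53×10^9)^(1/4).
T = 244 K.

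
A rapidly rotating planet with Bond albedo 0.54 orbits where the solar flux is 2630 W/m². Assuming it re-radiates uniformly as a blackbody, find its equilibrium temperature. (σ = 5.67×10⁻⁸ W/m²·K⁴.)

Power absorbed = (1−a)S·πR²; power emitted = 4πR²σT⁴. Equating and cancelling πR²:
T = ((1−a)S / 4σ)^(1/4) = (1210 / (4 × 5.67×10⁻⁸))^(1/4) = (5.33×10^9)^(1/4).
T = 270 K.

T ≈ 270 K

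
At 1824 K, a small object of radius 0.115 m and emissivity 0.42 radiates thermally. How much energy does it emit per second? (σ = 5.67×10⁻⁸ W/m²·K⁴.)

A = 4πr² = 4π × (0.115)² = 0.166 m².
P = εσAT⁴ = 0.42 × 5.67×10⁻⁸ × 0.166 × (1824)⁴ = 0.42 × 5.67×10⁻⁸ × 0.166 × 1.11×10^13.
P = 43800 W.

P ≈ 43800 W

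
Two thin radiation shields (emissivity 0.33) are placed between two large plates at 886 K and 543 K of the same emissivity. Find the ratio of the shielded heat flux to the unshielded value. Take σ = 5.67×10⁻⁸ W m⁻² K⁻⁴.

With N identical shields there are N+1 = 3 gaps in series, each with the same radiative resistance, so the flux falls to 1/(N+1) of its unshielded value.

ratio ≈ 0.333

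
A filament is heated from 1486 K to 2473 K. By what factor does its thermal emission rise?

P ∝ T⁴, so the ratio is (2473/1486)⁴ = (1.664)⁴ = 7.67.

ratio ≈ 7.67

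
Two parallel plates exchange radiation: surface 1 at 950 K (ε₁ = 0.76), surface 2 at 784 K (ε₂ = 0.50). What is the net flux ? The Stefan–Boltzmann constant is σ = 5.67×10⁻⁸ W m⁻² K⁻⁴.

For two large parallel gray plates, q = σ(T₁⁴ − T₂⁴) / (1/ε₁ + 1/ε₂ − 1).
1/ε₁ + 1/ε₂ − 1 = 1/0.76 + 1/0.50 − 1 = 2.316.
T₁⁴ − T₂⁴ = 8.15×10^11 − 3.78×10^11 = 4.37×10^11 K⁴.
q = 5.67×10⁻⁸ × 4.37×10^11 / 2.316 = 10700 W/m².

q ≈ 10700 W/m²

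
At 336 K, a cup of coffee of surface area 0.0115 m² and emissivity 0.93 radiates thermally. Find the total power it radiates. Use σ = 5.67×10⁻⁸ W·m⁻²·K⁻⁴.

P = εσAT⁴ = 0.93 × 5.67×10⁻⁸ × 0.0115 × (336)⁴ = 0.93 × 5.67×10⁻⁸ × 0.0115 × 1.27×10^10.
P = 7.73 W.

P ≈ 7.73 W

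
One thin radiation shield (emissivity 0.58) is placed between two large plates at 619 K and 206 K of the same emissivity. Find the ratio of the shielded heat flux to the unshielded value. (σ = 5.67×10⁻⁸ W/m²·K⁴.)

ratio ≈ 0.500

With N identical shields there are N+1 = 2 gaps in series, each with the same radiative resistance, so the flux falls to 1/(N+1) of its unshielded value.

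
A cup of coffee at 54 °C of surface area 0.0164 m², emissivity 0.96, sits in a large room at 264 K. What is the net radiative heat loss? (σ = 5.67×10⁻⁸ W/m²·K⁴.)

Q ≈ 5.87 W

Convert: 54 °C = 327 K.
Q = εσA(T⁴ − T_s⁴). T⁴ − T_s⁴ = (327)⁴ − (264)⁴ = 1.14×10^10 − 4.86×10^9 = 6.58×10^9 K⁴.
Q = 0.96 × 5.67×10⁻⁸ × 0.0164 × 6.58×10^9 = 5.87 W.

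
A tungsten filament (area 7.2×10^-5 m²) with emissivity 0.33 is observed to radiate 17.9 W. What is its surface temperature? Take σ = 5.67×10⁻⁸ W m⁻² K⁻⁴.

From P = εσAT⁴, T = (P / εσA)^(1/4) = (17.9 / (0.33 × 5.67×10⁻⁸ × 7.20×10^-5))^(1/4).
T = (1.33×10^13)^(1/4) = 1910 K.

T ≈ 1910 K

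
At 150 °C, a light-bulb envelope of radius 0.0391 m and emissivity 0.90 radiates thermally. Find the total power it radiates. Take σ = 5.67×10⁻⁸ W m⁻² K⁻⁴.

A = 4πr² = 4π × (0.0391)² = 0.0192 m².
150 °C = 423 K.
Stefan–Boltzmann: P = εσAT⁴ = 0.90 × 5.67×10⁻⁸ × 0.0192 × (423)⁴ = 0.90 × 5.67×10⁻⁸ × 0.0192 × 3.20×10^10.
P = 31.4 W.

P ≈ 31.4 W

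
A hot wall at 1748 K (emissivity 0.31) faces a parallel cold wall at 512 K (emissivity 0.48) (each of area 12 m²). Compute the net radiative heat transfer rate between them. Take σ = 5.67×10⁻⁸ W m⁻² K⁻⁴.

For two large parallel gray plates, q = σ(T₁⁴ − T₂⁴) / (1/ε₁ + 1/ε₂ − 1).
1/ε₁ + 1/ε₂ − 1 = 1/0.31 + 1/0.48 − 1 = 4.309.
T₁⁴ − T₂⁴ = 9.34×10^12 − 6.87×10^10 = 9.27×10^12 K⁴.
q = 5.67×10⁻⁸ × 9.27×10^12 / 4.309 = 1.22×10^5 W/m².
Q = q·A = 1.22×10^5 × 12 = 1.46×10^6 W.

Q ≈ 1.46×10^6 W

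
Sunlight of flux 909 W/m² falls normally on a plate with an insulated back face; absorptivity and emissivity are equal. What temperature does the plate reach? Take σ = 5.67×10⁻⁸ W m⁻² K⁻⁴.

T ≈ 356 K

Absorbed flux αS = emitted flux εσT⁴ (one radiating face); with α = ε, T = (S/σ)^(1/4).
T = (909 / 5.67×10⁻⁸)^(1/4) = (1.60×10^10)^(1/4).
T = 356 K.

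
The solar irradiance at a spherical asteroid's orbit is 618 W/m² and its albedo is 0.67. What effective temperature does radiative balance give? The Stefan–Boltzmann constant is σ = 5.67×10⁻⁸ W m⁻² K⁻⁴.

Power absorbed = (1−a)S·πR²; power emitted = 4πR²σT⁴. Equating and cancelling πR²:
T = ((1−a)S / 4σ)^(1/4) = (204 / (4 × 5.67×10⁻⁸))^(1/4) = (8.99×10^8)^(1/4).
T = 173 K.

T ≈ 173 K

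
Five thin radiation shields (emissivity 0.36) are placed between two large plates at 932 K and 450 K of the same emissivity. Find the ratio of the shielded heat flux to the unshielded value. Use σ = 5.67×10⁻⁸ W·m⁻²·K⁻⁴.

ratio ≈ 0.167

With N identical shields there are N+1 = 6 gaps in series, each with the same radiative resistance, so the flux falls to 1/(N+1) of its unshielded value.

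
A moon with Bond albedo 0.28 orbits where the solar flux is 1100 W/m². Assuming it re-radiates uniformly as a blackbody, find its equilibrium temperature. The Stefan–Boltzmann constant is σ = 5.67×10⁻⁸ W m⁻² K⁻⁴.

T ≈ 243 K

Power absorbed = (1−a)S·πR²; power emitted = 4πR²σT⁴. Equating and cancelling πR²:
T = ((1−a)S / 4σ)^(1/4) = (792 / (4 × 5.67×10⁻⁸))^(1/4) = (3.49×10^9)^(1/4).
T = 243 K.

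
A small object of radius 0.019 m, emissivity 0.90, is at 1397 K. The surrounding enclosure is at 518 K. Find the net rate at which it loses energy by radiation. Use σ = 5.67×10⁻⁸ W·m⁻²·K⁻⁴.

A = 4πr² = 4π × (0.019)² = 4.54×10^-3 m².
Q = εσA(T⁴ − T_s⁴). T⁴ − T_s⁴ = (1397)⁴ − (518)⁴ = 3.81×10^12 − 7.20×10^10 = 3.74×10^12 K⁴.
Q = 0.90 × 5.67×10⁻⁸ × 4.54×10^-3 × 3.74×10^12 = 865 W.

Q ≈ 865 W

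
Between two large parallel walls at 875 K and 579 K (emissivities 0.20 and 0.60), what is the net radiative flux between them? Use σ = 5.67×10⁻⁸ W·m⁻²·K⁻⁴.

For two large parallel gray plates, q = σ(T₁⁴ − T₂⁴) / (1/ε₁ + 1/ε₂ − 1).
1/ε₁ + 1/ε₂ − 1 = 1/0.20 + 1/0.60 − 1 = 5.667.
T₁⁴ − T₂⁴ = 5.86×10^11 − 1.12×10^11 = 4.74×10^11 K⁴.
q = 5.67×10⁻⁸ × 4.74×10^11 / 5.667 = 4740 W/m².

q ≈ 4740 W/m²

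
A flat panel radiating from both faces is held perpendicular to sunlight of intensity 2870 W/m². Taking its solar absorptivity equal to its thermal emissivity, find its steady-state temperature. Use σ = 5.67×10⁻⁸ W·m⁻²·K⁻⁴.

Absorbed flux αS = emitted flux 2εσT⁴ per unit area; with α = ε this gives T = (S/2σ)^(1/4).
T = (2870 / (2 × 5.67×10⁻⁸))^(1/4) = (2.53×10^10)^(1/4).
T = 399 K.

T ≈ 399 K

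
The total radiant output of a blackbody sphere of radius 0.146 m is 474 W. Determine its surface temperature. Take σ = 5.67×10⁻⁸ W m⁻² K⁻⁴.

A = 4πr² = 4π × (0.146)² = 0.268 m².
From P = σAT⁴, T = (P / σA)^(1/4) = (474 / (5.67×10⁻⁸ × 0.268))^(1/4).
T = (3.12×10^10)^(1/4) = 420 K.

T ≈ 420 K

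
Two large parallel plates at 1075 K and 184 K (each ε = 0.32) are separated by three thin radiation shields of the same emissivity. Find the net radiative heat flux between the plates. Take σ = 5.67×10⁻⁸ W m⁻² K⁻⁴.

q ≈ 3600 W/m²

Each of the 4 gaps contributes resistance (2/ε − 1) = 2/0.32 − 1 = 5.250; total = 21.00.
q = σ(T₁⁴ − T₂⁴) / 21.00 = 5.67×10⁻⁸ × 1.33×10^12 / 21.00 = 3600 W/m².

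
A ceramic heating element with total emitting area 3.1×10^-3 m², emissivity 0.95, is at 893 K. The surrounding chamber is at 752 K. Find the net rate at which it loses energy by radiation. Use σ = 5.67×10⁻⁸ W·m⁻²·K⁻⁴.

Q = εσA(T⁴ − T_s⁴). T⁴ − T_s⁴ = (893)⁴ − (752)⁴ = 6.36×10^11 − 3.20×10^11 = 3.16×10^11 K⁴.
Q = 0.95 × 5.67×10⁻⁸ × 3.10×10^-3 × 3.16×10^11 = 52.8 W.

Q ≈ 52.8 W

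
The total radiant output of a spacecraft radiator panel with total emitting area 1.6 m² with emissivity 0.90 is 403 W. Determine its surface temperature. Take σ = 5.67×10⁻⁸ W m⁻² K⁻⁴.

T ≈ 265 K

From P = εσAT⁴, T = (P / εσA)^(1/4) = (403 / (0.90 × 5.67×10⁻⁸ × 1.60))^(1/4).
T = (4.94×10^9)^(1/4) = 265 K.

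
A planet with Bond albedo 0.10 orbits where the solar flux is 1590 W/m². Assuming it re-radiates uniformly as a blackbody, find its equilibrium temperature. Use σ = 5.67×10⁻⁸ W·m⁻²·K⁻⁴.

Power absorbed = (1−a)S·πR²; power emitted = 4πR²σT⁴. Equating and cancelling πR²:
T = ((1−a)S / 4σ)^(1/4) = (1430 / (4 × 5.67×10⁻⁸))^(1/4) = (6.31×10^9)^(1/4).
T = 282 K.

T ≈ 282 K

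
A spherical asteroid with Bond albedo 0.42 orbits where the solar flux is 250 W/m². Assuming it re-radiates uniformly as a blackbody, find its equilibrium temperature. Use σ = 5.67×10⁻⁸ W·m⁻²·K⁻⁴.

T ≈ 159 K

Power absorbed = (1−a)S·πR²; power emitted = 4πR²σT⁴. Equating and cancelling πR²:
T = ((1−a)S / 4σ)^(1/4) = (145 / (4 × 5.67×10⁻⁸))^(1/4) = (6.39×10^8)^(1/4).
T = 159 K.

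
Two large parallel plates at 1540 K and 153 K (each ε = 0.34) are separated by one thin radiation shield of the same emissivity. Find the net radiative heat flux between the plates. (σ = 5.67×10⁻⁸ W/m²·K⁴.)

q ≈ 32700 W/m²

Each of the 2 gaps contributes resistance (2/ε − 1) = 2/0.34 − 1 = 4.882; total = 9.765.
q = σ(T₁⁴ − T₂⁴) / 9.765 = 5.67×10⁻⁸ × 5.62×10^12 / 9.765 = 32700 W/m².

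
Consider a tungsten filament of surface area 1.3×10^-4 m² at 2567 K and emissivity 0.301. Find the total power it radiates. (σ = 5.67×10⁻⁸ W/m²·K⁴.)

P ≈ 96.3 W

P = εσAT⁴ = 0.301 × 5.67×10⁻⁸ × 1.30×10^-4 × (2567)⁴ = 0.301 × 5.67×10⁻⁸ × 1.30×10^-4 × 4.34×10^13.
P = 96.3 W.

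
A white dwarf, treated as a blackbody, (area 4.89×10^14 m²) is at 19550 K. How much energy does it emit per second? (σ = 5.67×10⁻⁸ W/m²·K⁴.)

P ≈ 4.05×10^24 W

P = σAT⁴ = 5.67×10⁻⁸ × 4.89×10^14 × (19550)⁴ = 5.67×10⁻⁸ × 4.89×10^14 × 1.46×10^17.
P = 4.05×10^24 W.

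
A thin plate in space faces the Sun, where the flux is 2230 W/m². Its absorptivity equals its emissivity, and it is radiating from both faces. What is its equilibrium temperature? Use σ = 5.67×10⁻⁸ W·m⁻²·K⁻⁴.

T ≈ 374 K

Absorbed flux αS = emitted flux 2εσT⁴ per unit area; with α = ε this gives T = (S/2σ)^(1/4).
T = (2230 / (2 × 5.67×10⁻⁸))^(1/4) = (1.97×10^10)^(1/4).
T = 374 K.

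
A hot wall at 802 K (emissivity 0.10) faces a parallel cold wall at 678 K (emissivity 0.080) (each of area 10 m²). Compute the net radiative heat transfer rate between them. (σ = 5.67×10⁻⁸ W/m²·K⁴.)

For two large parallel gray plates, q = σ(T₁⁴ − T₂⁴) / (1/ε₁ + 1/ε₂ − 1).
1/ε₁ + 1/ε₂ − 1 = 1/0.10 + 1/0.080 − 1 = 21.50.
T₁⁴ − T₂⁴ = 4.14×10^11 − 2.11×10^11 = 2.02×10^11 K⁴.
q = 5.67×10⁻⁸ × 2.02×10^11 / 21.50 = 534 W/m².
Q = q·A = 534 × 10 = 5340 W.

Q ≈ 5340 W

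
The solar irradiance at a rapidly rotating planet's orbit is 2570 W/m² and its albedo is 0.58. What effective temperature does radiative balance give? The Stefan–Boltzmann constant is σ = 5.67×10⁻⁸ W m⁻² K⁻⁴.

Power absorbed = (1−a)S·πR²; power emitted = 4πR²σT⁴. Equating and cancelling πR²:
T = ((1−a)S / 4σ)^(1/4) = (1080 / (4 × 5.67×10⁻⁸))^(1/4) = (4.76×10^9)^(1/4).
T = 263 K.

T ≈ 263 K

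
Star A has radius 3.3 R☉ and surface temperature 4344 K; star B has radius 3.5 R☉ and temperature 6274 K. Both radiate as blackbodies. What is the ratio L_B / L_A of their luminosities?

L = 4πR²σT⁴ ∝ R²T⁴, so L_B/L_A = (3.5/3.3)² × (6274/4344)⁴ = 1.12 × 4.35 = 4.89.

L_B/L_A ≈ 4.89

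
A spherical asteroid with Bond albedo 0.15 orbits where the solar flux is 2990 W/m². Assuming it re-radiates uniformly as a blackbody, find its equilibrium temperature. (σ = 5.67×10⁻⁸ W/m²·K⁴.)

Power absorbed = (1−a)S·πR²; power emitted = 4πR²σT⁴. Equating and cancelling πR²:
T = ((1−a)S / 4σ)^(1/4) = (2540 / (4 × 5.67×10⁻⁸))^(1/4) = (1.12×10^10)^(1/4).
T = 325 K.

T ≈ 325 K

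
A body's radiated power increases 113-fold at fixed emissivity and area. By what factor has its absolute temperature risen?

factor ≈ 3.26

P ∝ T⁴ ⇒ T ∝ P^(1/4), so T scales by (113)^(1/4) = 3.26.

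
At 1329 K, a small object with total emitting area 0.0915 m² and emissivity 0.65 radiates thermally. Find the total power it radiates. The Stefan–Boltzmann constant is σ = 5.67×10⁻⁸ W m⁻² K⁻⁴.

P = εσAT⁴ = 0.65 × 5.67×10⁻⁸ × 0.0915 × (1329)⁴ = 0.65 × 5.67×10⁻⁸ × 0.0915 × 3.12×10^12.
P = 10500 W.

P ≈ 10500 W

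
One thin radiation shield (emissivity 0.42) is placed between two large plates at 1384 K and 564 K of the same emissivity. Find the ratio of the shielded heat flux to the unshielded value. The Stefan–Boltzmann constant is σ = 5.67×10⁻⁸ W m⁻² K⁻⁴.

With N identical shields there are N+1 = 2 gaps in series, each with the same radiative resistance, so the flux falls to 1/(N+1) of its unshielded value.

ratio ≈ 0.500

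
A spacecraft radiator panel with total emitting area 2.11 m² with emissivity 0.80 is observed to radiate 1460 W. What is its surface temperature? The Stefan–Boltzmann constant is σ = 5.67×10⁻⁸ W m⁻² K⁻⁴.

T ≈ 351 K

From P = εσAT⁴, T = (P / εσA)^(1/4) = (1460 / (0.80 × 5.67×10⁻⁸ × 2.11))^(1/4).
T = (1.53×10^10)^(1/4) = 351 K.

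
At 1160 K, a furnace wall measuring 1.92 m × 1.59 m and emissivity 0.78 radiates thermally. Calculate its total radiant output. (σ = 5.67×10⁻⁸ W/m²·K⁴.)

P ≈ 2.44×10^5 W

A = 1.92 × 1.59 = 3.05 m².
Stefan–Boltzmann: P = εσAT⁴ = 0.78 × 5.67×10⁻⁸ × 3.05 × (1160)⁴ = 0.78 × 5.67×10⁻⁸ × 3.05 × 1.81×10^12.
P = 2.44×10^5 W.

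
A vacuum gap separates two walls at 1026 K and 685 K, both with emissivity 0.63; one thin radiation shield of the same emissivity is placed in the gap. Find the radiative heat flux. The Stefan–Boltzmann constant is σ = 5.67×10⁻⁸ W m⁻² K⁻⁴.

Each of the 2 gaps contributes resistance (2/ε − 1) = 2/0.63 − 1 = 2.175; total = 4.349.
q = σ(T₁⁴ − T₂⁴) / 4.349 = 5.67×10⁻⁸ × 8.88×10^11 / 4.349 = 11600 W/m².

q ≈ 11600 W/m²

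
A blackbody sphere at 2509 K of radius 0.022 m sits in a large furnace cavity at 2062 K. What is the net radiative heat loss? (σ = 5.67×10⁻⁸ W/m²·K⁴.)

Q ≈ 7430 W

A = 4πr² = 4π × (0.022)² = 6.08×10^-3 m².
Q = σA(T⁴ − T_s⁴). T⁴ − T_s⁴ = (2509)⁴ − (2062)⁴ = 3.96×10^13 − 1.81×10^13 = 2.15×10^13 K⁴.
Q = 5.67×10⁻⁸ × 6.08×10^-3 × 2.15×10^13 = 7430 W.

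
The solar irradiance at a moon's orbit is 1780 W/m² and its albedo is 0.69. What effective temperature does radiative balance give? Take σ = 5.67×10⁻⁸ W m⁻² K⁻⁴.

T ≈ 222 K

Power absorbed = (1−a)S·πR²; power emitted = 4πR²σT⁴. Equating and cancelling πR²:
T = ((1−a)S / 4σ)^(1/4) = (552 / (4 × 5.67×10⁻⁸))^(1/4) = (2.43×10^9)^(1/4).
T = 222 K.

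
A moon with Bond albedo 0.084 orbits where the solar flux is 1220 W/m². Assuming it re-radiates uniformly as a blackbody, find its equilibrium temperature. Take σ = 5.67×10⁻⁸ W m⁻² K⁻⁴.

T ≈ 265 K

Power absorbed = (1−a)S·πR²; power emitted = 4πR²σT⁴. Equating and cancelling πR²:
T = ((1−a)S / 4σ)^(1/4) = (1120 / (4 × 5.67×10⁻⁸))^(1/4) = (4.93×10^9)^(1/4).
T = 265 K.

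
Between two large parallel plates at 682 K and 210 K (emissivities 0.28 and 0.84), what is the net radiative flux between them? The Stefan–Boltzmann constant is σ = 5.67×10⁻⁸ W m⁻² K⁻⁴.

For two large parallel gray plates, q = σ(T₁⁴ − T₂⁴) / (1/ε₁ + 1/ε₂ − 1).
1/ε₁ + 1/ε₂ − 1 = 1/0.28 + 1/0.84 − 1 = 3.762.
T₁⁴ − T₂⁴ = 2.16×10^11 − 1.94×10^9 = 2.14×10^11 K⁴.
q = 5.67×10⁻⁸ × 2.14×10^11 / 3.762 = 3230 W/m².

q ≈ 3230 W/m²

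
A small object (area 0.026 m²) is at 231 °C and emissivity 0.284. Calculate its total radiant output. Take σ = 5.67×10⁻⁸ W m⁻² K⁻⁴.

P ≈ 27.0 W

231 °C = 504 K.
Stefan–Boltzmann: P = εσAT⁴ = 0.284 × 5.67×10⁻⁸ × 0.0260 × (504)⁴ = 0.284 × 5.67×10⁻⁸ × 0.0260 × 6.45×10^10.
P = 27.0 W.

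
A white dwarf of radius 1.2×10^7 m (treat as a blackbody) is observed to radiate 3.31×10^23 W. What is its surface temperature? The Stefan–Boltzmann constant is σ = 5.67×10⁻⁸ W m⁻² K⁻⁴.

T ≈ 7540 K

A = 4πr² = 4π × (1.2×10^7)² = 1.81×10^15 m².
From P = σAT⁴, T = (P / σA)^(1/4) = (3.31×10^23 / (5.67×10⁻⁸ × 1.81×10^15))^(1/4).
T = (3.23×10^15)^(1/4) = 7540 K.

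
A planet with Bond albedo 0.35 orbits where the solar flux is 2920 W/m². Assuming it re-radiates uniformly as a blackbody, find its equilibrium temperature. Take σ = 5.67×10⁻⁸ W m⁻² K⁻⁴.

Power absorbed = (1−a)S·πR²; power emitted = 4πR²σT⁴. Equating and cancelling πR²:
T = ((1−a)S / 4σ)^(1/4) = (1900 / (4 × 5.67×10⁻⁸))^(1/4) = (8.37×10^9)^(1/4).
T = 302 K.

T ≈ 302 K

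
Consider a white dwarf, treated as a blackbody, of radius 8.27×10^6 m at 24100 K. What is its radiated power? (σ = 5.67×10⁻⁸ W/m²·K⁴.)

P ≈ 1.64×10^25 W

A = 4πr² = 4π × (8.27×10^6)² = 8.59×10^14 m².
P = σAT⁴ = 5.67×10⁻⁸ × 8.59×10^14 × (24100)⁴ = 5.67×10⁻⁸ × 8.59×10^14 × 3.37×10^17.
P = 1.64×10^25 W.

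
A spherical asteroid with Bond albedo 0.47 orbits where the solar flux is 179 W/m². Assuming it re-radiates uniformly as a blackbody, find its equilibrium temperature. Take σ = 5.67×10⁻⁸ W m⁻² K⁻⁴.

Power absorbed = (1−a)S·πR²; power emitted = 4πR²σT⁴. Equating and cancelling πR²:
T = ((1−a)S / 4σ)^(1/4) = (94.9 / (4 × 5.67×10⁻⁸))^(1/4) = (4.18×10^8)^(1/4).
T = 143 K.

T ≈ 143 K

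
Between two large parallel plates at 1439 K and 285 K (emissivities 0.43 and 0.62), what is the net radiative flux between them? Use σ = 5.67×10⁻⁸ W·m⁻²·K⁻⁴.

For two large parallel gray plates, q = σ(T₁⁴ − T₂⁴) / (1/ε₁ + 1/ε₂ − 1).
1/ε₁ + 1/ε₂ − 1 = 1/0.43 + 1/0.62 − 1 = 2.938.
T₁⁴ − T₂⁴ = 4.29×10^12 − 6.60×10^9 = 4.28×10^12 K⁴.
q = 5.67×10⁻⁸ × 4.28×10^12 / 2.938 = 82600 W/m².

q ≈ 82600 W/m²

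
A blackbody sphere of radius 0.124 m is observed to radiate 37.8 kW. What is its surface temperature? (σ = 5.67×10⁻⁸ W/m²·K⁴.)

T ≈ 1360 K

A = 4πr² = 4π × (0.124)² = 0.193 m².
From P = σAT⁴, T = (P / σA)^(1/4) = (37800 / (5.67×10⁻⁸ × 0.193))^(1/4).
T = (3.45×10^12)^(1/4) = 1360 K.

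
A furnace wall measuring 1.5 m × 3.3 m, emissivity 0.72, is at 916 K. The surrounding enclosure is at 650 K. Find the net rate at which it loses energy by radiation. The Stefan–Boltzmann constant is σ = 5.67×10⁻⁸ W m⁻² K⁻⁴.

Q ≈ 1.06×10^5 W

A = 1.5 × 3.3 = 4.95 m².
Q = εσA(T⁴ − T_s⁴). T⁴ − T_s⁴ = (916)⁴ − (650)⁴ = 7.04×10^11 − 1.79×10^11 = 5.26×10^11 K⁴.
Q = 0.72 × 5.67×10⁻⁸ × 4.95 × 5.26×10^11 = 1.06×10^5 W.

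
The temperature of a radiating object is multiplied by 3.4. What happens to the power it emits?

P ∝ T⁴, so the power scales as (3.4)⁴ = 134.

factor ≈ 134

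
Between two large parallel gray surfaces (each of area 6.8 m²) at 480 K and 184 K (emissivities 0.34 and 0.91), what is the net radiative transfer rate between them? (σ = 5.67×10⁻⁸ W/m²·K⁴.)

For two large parallel gray plates, q = σ(T₁⁴ − T₂⁴) / (1/ε₁ + 1/ε₂ − 1).
1/ε₁ + 1/ε₂ − 1 = 1/0.34 + 1/0.91 − 1 = 3.040.
T₁⁴ − T₂⁴ = 5.31×10^10 − 1.15×10^9 = 5.19×10^10 K⁴.
q = 5.67×10⁻⁸ × 5.19×10^10 / 3.040 = 969 W/m².
Q = q·A = 969 × 6.8 = 6590 W.

Q ≈ 6590 W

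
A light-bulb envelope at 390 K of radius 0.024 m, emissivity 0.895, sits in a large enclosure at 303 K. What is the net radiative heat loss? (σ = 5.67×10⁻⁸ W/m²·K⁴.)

Q ≈ 5.40 W

A = 4πr² = 4π × (0.024)² = 7.24×10^-3 m².
Q = εσA(T⁴ − T_s⁴). T⁴ − T_s⁴ = (390)⁴ − (303)⁴ = 2.31×10^10 − 8.43×10^9 = 1.47×10^10 K⁴.
Q = 0.895 × 5.67×10⁻⁸ × 7.24×10^-3 × 1.47×10^10 = 5.40 W.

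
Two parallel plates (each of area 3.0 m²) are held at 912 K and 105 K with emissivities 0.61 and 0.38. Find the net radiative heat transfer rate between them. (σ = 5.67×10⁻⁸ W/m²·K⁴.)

Q ≈ 36000 W

For two large parallel gray plates, q = σ(T₁⁴ − T₂⁴) / (1/ε₁ + 1/ε₂ − 1).
1/ε₁ + 1/ε₂ − 1 = 1/0.61 + 1/0.38 − 1 = 3.271.
T₁⁴ − T₂⁴ = 6.92×10^11 − 1.22×10^8 = 6.92×10^11 K⁴.
q = 5.67×10⁻⁸ × 6.92×10^11 / 3.271 = 12000 W/m².
Q = q·A = 12000 × 3.0 = 36000 W.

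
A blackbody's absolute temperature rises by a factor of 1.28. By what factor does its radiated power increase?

factor ≈ 2.68

P ∝ T⁴, so the power scales as (1.28)⁴ = 2.68.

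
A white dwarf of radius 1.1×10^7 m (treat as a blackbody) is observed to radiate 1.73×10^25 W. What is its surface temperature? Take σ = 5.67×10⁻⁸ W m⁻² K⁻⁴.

A = 4πr² = 4π × (1.1×10^7)² = 1.52×10^15 m².
From P = σAT⁴, T = (P / σA)^(1/4) = (1.73×10^25 / (5.67×10⁻⁸ × 1.52×10^15))^(1/4).
T = (2.01×10^17)^(1/4) = 21200 K.

T ≈ 21200 K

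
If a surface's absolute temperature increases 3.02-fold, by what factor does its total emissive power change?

factor ≈ 83.2

P ∝ T⁴, so the power scales as (3.02)⁴ = 83.2.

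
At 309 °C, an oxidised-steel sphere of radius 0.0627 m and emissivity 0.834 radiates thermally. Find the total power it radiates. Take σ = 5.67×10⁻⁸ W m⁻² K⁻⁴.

P ≈ 268 W

A = 4πr² = 4π × (0.0627)² = 0.0494 m².
309 °C = 582 K.
P = εσAT⁴ = 0.834 × 5.67×10⁻⁸ × 0.0494 × (582)⁴ = 0.834 × 5.67×10⁻⁸ × 0.0494 × 1.15×10^11.
P = 268 W.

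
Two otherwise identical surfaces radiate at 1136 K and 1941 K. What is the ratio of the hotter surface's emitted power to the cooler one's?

ratio ≈ 8.52

P ∝ T⁴, so the ratio is (1941/1136)⁴ = (1.709)⁴ = 8.52.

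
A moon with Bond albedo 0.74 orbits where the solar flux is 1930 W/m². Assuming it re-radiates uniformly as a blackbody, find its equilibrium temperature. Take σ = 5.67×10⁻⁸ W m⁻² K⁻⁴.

Power absorbed = (1−a)S·πR²; power emitted = 4πR²σT⁴. Equating and cancelling πR²:
T = ((1−a)S / 4σ)^(1/4) = (502 / (4 × 5.67×10⁻⁸))^(1/4) = (2.21×10^9)^(1/4).
T = 217 K.

T ≈ 217 K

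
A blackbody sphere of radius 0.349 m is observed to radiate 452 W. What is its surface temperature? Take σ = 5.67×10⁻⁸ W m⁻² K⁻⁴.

A = 4πr² = 4π × (0.349)² = 1.53 m².
From P = σAT⁴, T = (P / σA)^(1/4) = (452 / (5.67×10⁻⁸ × 1.53))^(1/4).
T = (5.21×10^9)^(1/4) = 269 K.

T ≈ 269 K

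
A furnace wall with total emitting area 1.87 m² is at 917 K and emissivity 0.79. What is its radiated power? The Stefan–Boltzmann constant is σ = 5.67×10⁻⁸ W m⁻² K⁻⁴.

P = εσAT⁴ = 0.79 × 5.67×10⁻⁸ × 1.87 × (917)⁴ = 0.79 × 5.67×10⁻⁸ × 1.87 × 7.07×10^11.
P = 59200 W.

P ≈ 59200 W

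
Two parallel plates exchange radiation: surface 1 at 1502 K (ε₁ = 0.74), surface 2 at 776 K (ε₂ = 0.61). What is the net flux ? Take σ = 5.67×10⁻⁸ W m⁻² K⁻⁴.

q ≈ 1.35×10^5 W/m²

For two large parallel gray plates, q = σ(T₁⁴ − T₂⁴) / (1/ε₁ + 1/ε₂ − 1).
1/ε₁ + 1/ε₂ − 1 = 1/0.74 + 1/0.61 − 1 = 1.991.
T₁⁴ − T₂⁴ = 5.09×10^12 − 3.63×10^11 = 4.73×10^12 K⁴.
q = 5.67×10⁻⁸ × 4.73×10^12 / 1.991 = 1.35×10^5 W/m².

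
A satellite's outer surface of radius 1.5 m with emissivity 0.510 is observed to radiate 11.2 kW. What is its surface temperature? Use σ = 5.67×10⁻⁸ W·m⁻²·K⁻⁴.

T ≈ 342 K

A = 4πr² = 4π × (1.5)² = 28.3 m².
From P = εσAT⁴, T = (P / εσA)^(1/4) = (11200 / (0.510 × 5.67×10⁻⁸ × 28.3))^(1/4).
T = (1.37×10^10)^(1/4) = 342 K.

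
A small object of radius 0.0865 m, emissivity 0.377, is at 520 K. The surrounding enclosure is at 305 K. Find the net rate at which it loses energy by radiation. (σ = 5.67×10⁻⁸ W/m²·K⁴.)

A = 4πr² = 4π × (0.0865)² = 0.0940 m².
Q = εσA(T⁴ − T_s⁴). T⁴ − T_s⁴ = (520)⁴ − (305)⁴ = 7.31×10^10 − 8.65×10^9 = 6.45×10^10 K⁴.
Q = 0.377 × 5.67×10⁻⁸ × 0.0940 × 6.45×10^10 = 130 W.

Q ≈ 130 W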